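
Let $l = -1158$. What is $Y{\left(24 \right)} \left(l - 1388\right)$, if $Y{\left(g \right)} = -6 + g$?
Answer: $-45828$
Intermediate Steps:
$Y{\left(24 \right)} \left(l - 1388\right) = \left(-6 + 24\right) \left(-1158 - 1388\right) = 18 \left(-2546\right) = -45828$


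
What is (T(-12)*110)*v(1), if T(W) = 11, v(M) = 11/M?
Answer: 13310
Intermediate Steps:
(T(-12)*110)*v(1) = (11*110)*(11/1) = 1210*(11*1) = 1210*11 = 13310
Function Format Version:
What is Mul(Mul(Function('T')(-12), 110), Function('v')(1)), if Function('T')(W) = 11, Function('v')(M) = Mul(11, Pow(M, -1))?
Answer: 13310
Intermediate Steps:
Mul(Mul(Function('T')(-12), 110), Function('v')(1)) = Mul(Mul(11, 110), Mul(11, Pow(1, -1))) = Mul(1210, Mul(11, 1)) = Mul(1210, 11) = 13310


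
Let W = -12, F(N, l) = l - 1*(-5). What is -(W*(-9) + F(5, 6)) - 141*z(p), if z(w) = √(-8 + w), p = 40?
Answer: -119 - 564*√2 ≈ -916.62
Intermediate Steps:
F(N, l) = 5 + l (F(N, l) = l + 5 = 5 + l)
-(W*(-9) + F(5, 6)) - 141*z(p) = -(-12*(-9) + (5 + 6)) - 141*√(-8 + 40) = -(108 + 11) - 564*√2 = -1*119 - 564*√2 = -119 - 564*√2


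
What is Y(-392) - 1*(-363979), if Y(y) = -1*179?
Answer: 363800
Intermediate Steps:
Y(y) = -179
Y(-392) - 1*(-363979) = -179 - 1*(-363979) = -179 + 363979 = 363800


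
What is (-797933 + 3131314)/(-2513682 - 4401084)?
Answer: -2333381/6914766 ≈ -0.33745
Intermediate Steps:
(-797933 + 3131314)/(-2513682 - 4401084) = 2333381/(-6914766) = 2333381*(-1/6914766) = -2333381/6914766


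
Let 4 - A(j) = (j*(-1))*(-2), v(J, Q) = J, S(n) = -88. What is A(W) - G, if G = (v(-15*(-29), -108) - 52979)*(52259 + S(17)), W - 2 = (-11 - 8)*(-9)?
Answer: 2741272682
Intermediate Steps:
W = 173 (W = 2 + (-11 - 8)*(-9) = 2 - 19*(-9) = 2 + 171 = 173)
A(j) = 4 - 2*j (A(j) = 4 - j*(-1)*(-2) = 4 - (-j)*(-2) = 4 - 2*j)
G = -2741273024 (G = (-15*(-29) - 52979)*(52259 - 88) = (435 - 52979)*52171 = -52544*52171 = -2741273024)
A(W) - G = (4 - 2*173) - 1*(-2741273024) = (4 - 346) + 2741273024 = -342 + 2741273024 = 2741272682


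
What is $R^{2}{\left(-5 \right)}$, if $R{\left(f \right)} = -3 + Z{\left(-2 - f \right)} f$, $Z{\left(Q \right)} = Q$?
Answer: $324$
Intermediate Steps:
$R{\left(f \right)} = -3 + f \left(-2 - f\right)$ ($R{\left(f \right)} = -3 + \left(-2 - f\right) f = -3 + f \left(-2 - f\right)$)
$R^{2}{\left(-5 \right)} = \left(-3 - - 5 \left(2 - 5\right)\right)^{2} = \left(-3 - \left(-5\right) \left(-3\right)\right)^{2} = \left(-3 - 15\right)^{2} = \left(-18\right)^{2} = 324$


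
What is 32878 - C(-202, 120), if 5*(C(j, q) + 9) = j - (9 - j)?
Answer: 164848/5 ≈ 32970.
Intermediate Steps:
C(j, q) = -54/5 + 2*j/5 (C(j, q) = -9 + (j - (9 - j))/5 = -9 + (j + (-9 + j))/5 = -9 + (-9 + 2*j)/5 = -9 + (-9/5 + 2*j/5) = -54/5 + 2*j/5)
32878 - C(-202, 120) = 32878 - (-54/5 + (⅖)*(-202)) = 32878 - (-54/5 - 404/5) = 32878 - 1*(-458/5) = 32878 + 458/5 = 164848/5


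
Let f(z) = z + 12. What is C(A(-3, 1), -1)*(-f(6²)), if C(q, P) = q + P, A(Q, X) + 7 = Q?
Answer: 528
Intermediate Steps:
f(z) = 12 + z
A(Q, X) = -7 + Q
C(q, P) = P + q
C(A(-3, 1), -1)*(-f(6²)) = (-1 + (-7 - 3))*(-(12 + 6²)) = (-1 - 10)*(-(12 + 36)) = -(-11)*48 = -11*(-48) = 528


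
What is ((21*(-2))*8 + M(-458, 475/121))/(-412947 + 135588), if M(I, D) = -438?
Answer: 258/92453 ≈ 0.0027906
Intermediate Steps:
((21*(-2))*8 + M(-458, 475/121))/(-412947 + 135588) = ((21*(-2))*8 - 438)/(-412947 + 135588) = (-42*8 - 438)/(-277359) = (-336 - 438)*(-1/277359) = -774*(-1/277359) = 258/92453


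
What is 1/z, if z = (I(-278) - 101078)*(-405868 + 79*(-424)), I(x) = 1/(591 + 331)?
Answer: 461/20473025635030 ≈ 2.2517e-11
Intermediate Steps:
I(x) = 1/922
z = 20473025635030/461 (z = (1/922 - 101078)*(-405868 + 79*(-424)) = -93193915*(-405868 - 33496)/922 = -93193915/922*(-439364) = 20473025635030/461 ≈ 4.4410e+10)
1/z = 1/(20473025635030/461) = 461/20473025635030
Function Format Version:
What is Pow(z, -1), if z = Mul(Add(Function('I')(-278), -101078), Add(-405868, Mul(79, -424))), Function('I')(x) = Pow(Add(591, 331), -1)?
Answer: Rational(461, 20473025635030) ≈ 2.2517e-11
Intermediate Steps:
Function('I')(x) = Rational(1, 922) (Function('I')(x) = Pow(922, -1) = Rational(1, 922))
z = Rational(20473025635030, 461) (z = Mul(Add(Rational(1, 922), -101078), Add(-405868, Mul(79, -424))) = Mul(Rational(-93193915, 922), Add(-405868, -33496)) = Mul(Rational(-93193915, 922), -439364) = Rational(20473025635030, 461) ≈ 4.4410e+10)
Pow(z, -1) = Pow(Rational(20473025635030, 461), -1) = Rational(461, 20473025635030)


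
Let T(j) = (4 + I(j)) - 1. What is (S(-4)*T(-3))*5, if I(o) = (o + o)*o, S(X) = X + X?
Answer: -840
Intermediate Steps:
S(X) = 2*X
I(o) = 2*o² (I(o) = (2*o)*o = 2*o²)
T(j) = 3 + 2*j² (T(j) = (4 + 2*j²) - 1 = 3 + 2*j²)
(S(-4)*T(-3))*5 = ((2*(-4))*(3 + 2*(-3)²))*5 = -8*(3 + 2*9)*5 = -8*(3 + 18)*5 = -8*21*5 = -168*5 = -840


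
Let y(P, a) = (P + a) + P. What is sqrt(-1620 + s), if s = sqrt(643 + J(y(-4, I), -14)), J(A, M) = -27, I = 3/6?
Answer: sqrt(-1620 + 2*sqrt(154)) ≈ 39.94*I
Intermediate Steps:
I = 1/2 (I = 3*(1/6) = 1/2 ≈ 0.50000)
y(P, a) = a + 2*P
s = 2*sqrt(154) (s = sqrt(643 - 27) = sqrt(616) = 2*sqrt(154) ≈ 24.819)
sqrt(-1620 + s) = sqrt(-1620 + 2*sqrt(154))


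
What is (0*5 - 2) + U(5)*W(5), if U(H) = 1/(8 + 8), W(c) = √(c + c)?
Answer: -2 + √10/16 ≈ -1.8024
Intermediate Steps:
W(c) = √2*√c (W(c) = √(2*c) = √2*√c)
U(H) = 1/16
(0*5 - 2) + U(5)*W(5) = (0*5 - 2) + (√2*√5)/16 = (0 - 2) + √10/16 = -2 + √10/16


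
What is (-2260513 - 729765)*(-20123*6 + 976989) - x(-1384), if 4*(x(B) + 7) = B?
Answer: -2560428527425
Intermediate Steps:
x(B) = -7 + B/4
(-2260513 - 729765)*(-20123*6 + 976989) - x(-1384) = (-2260513 - 729765)*(-20123*6 + 976989) - (-7 + (¼)*(-1384)) = -2990278*(-120738 + 976989) - (-7 - 346) = -2990278*856251 - 1*(-353) = -2560428527778 + 353 = -2560428527425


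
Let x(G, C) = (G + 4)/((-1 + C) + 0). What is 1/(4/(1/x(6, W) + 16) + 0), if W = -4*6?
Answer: 27/8 ≈ 3.3750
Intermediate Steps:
W = -24
x(G, C) = (4 + G)/(-1 + C)
1/(4/(1/x(6, W) + 16) + 0) = 1/(4/(1/((4 + 6)/(-1 - 24)) + 16) + 0) = 1/(4/(1/(10/(-25)) + 16) + 0) = 1/(4/(1/(-1/25*10) + 16) + 0) = 1/(4/(1/(-2/5) + 16) + 0) = 1/(4/(-5/2 + 16) + 0) = 1/(4/(27/2) + 0) = 1/((2/27)*4 + 0) = 1/(8/27 + 0) = 1/(8/27) = 27/8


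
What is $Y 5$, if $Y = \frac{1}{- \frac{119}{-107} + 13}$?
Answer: $\frac{107}{302} \approx 0.3543$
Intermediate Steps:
$Y = \frac{107}{1510}$ ($Y = \frac{1}{\left(-119\right) \left(- \frac{1}{107}\right) + 13} = \frac{1}{\frac{119}{107} + 13} = \frac{1}{\frac{1510}{107}} = \frac{107}{1510} \approx 0.070861$)
$Y 5 = \frac{107}{1510} \cdot 5 = \frac{107}{302}$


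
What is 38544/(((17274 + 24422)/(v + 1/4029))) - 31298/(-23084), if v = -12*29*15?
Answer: -48717201096453/10098840259 ≈ -4824.0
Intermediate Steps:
v = -5220 (v = -348*15 = -5220)
38544/(((17274 + 24422)/(v + 1/4029))) - 31298/(-23084) = 38544/(((17274 + 24422)/(-5220 + 1/4029))) - 31298/(-23084) = 38544/((41696/(-5220 + 1/4029))) - 31298*(-1/23084) = 38544/((41696/(-21031379/4029))) + 15649/11542 = 38544/((41696*(-4029/21031379))) + 15649/11542 = 38544/(-167993184/21031379) + 15649/11542 = 38544*(-21031379/167993184) + 15649/11542 = -16888197337/3499858 + 15649/11542 = -48717201096453/10098840259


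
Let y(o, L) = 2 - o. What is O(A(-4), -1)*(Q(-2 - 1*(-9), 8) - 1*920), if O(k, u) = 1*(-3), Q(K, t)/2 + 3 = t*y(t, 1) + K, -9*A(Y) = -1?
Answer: 3024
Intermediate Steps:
A(Y) = ⅑ (A(Y) = -⅑*(-1) = ⅑)
Q(K, t) = -6 + 2*K + 2*t*(2 - t) (Q(K, t) = -6 + 2*(t*(2 - t) + K) = -6 + 2*(K + t*(2 - t)) = -6 + (2*K + 2*t*(2 - t)) = -6 + 2*K + 2*t*(2 - t))
O(k, u) = -3
O(A(-4), -1)*(Q(-2 - 1*(-9), 8) - 1*920) = -3*((-6 + 2*(-2 - 1*(-9)) - 2*8*(-2 + 8)) - 1*920) = -3*((-6 + 2*(-2 + 9) - 2*8*6) - 920) = -3*((-6 + 2*7 - 96) - 920) = -3*((-6 + 14 - 96) - 920) = -3*(-88 - 920) = -3*(-1008) = 3024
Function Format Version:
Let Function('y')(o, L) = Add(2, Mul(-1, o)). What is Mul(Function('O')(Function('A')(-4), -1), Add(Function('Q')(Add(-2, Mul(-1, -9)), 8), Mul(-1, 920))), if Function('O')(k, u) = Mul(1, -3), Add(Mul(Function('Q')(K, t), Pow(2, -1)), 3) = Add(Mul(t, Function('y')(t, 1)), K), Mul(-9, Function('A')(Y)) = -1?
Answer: 3024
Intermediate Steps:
Function('A')(Y) = Rational(1, 9) (Function('A')(Y) = Mul(Rational(-1, 9), -1) = Rational(1, 9))
Function('Q')(K, t) = Add(-6, Mul(2, K), Mul(2, t, Add(2, Mul(-1, t)))) (Function('Q')(K, t) = Add(-6, Mul(2, Add(Mul(t, Add(2, Mul(-1, t))), K))) = Add(-6, Mul(2, Add(K, Mul(t, Add(2, Mul(-1, t)))))) = Add(-6, Add(Mul(2, K), Mul(2, t, Add(2, Mul(-1, t))))) = Add(-6, Mul(2, K), Mul(2, t, Add(2, Mul(-1, t)))))
Function('O')(k, u) = -3
Mul(Function('O')(Function('A')(-4), -1), Add(Function('Q')(Add(-2, Mul(-1, -9)), 8), Mul(-1, 920))) = Mul(-3, Add(Add(-6, Mul(2, Add(-2, Mul(-1, -9))), Mul(-2, 8, Add(-2, 8))), Mul(-1, 920))) = Mul(-3, Add(Add(-6, Mul(2, Add(-2, 9)), Mul(-2, 8, 6)), -920)) = Mul(-3, Add(Add(-6, Mul(2, 7), -96), -920)) = Mul(-3, Add(Add(-6, 14, -96), -920)) = Mul(-3, Add(-88, -920)) = Mul(-3, -1008) = 3024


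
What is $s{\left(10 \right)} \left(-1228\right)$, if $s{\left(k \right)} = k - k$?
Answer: $0$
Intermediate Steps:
$s{\left(k \right)} = 0$
$s{\left(10 \right)} \left(-1228\right) = 0 \left(-1228\right) = 0$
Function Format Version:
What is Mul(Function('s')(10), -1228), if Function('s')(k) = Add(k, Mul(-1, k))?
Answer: 0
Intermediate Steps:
Function('s')(k) = 0
Mul(Function('s')(10), -1228) = Mul(0, -1228) = 0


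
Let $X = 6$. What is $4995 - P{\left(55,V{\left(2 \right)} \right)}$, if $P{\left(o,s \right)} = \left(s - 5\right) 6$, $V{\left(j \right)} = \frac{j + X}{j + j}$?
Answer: $5013$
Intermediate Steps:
$V{\left(j \right)} = \frac{6 + j}{2 j}$ ($V{\left(j \right)} = \frac{j + 6}{j + j} = \frac{6 + j}{2 j}$)
$P{\left(o,s \right)} = -30 + 6 s$ ($P{\left(o,s \right)} = \left(-5 + s\right) 6 = -30 + 6 s$)
$4995 - P{\left(55,V{\left(2 \right)} \right)} = 4995 - \left(-30 + 6 \frac{6 + 2}{2 \cdot 2}\right) = 4995 - \left(-30 + 6 \cdot \frac{1}{2} \cdot \frac{1}{2} \cdot 8\right) = 4995 - \left(-30 + 6 \cdot 2\right) = 4995 - \left(-30 + 12\right) = 4995 - -18 = 4995 + 18 = 5013$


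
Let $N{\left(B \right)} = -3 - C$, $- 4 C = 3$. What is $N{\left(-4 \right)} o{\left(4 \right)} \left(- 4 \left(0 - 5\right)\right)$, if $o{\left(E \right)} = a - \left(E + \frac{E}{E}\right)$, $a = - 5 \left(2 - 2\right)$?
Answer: $225$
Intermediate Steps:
$C = - \frac{3}{4}$ ($C = \left(- \frac{1}{4}\right) 3 = - \frac{3}{4} \approx -0.75$)
$a = 0$ ($a = \left(-5\right) 0 = 0$)
$N{\left(B \right)} = - \frac{9}{4}$ ($N{\left(B \right)} = -3 - - \frac{3}{4} = -3 + \frac{3}{4} = - \frac{9}{4}$)
$o{\left(E \right)} = -1 - E$ ($o{\left(E \right)} = 0 - \left(E + \frac{E}{E}\right) = 0 - \left(E + 1\right) = 0 - \left(1 + E\right) = -1 - E$)
$N{\left(-4 \right)} o{\left(4 \right)} \left(- 4 \left(0 - 5\right)\right) = - \frac{9 \left(-1 - 4\right)}{4} \left(- 4 \left(0 - 5\right)\right) = - \frac{9 \left(-1 - 4\right)}{4} \left(\left(-4\right) \left(-5\right)\right) = \left(- \frac{9}{4}\right) \left(-5\right) 20 = \frac{45}{4} \cdot 20 = 225$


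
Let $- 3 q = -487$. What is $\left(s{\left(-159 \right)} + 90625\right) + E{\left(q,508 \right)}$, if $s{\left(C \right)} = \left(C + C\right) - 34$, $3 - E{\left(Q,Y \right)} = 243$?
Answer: $90033$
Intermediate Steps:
$q = \frac{487}{3}$ ($q = \left(- \frac{1}{3}\right) \left(-487\right) = \frac{487}{3} \approx 162.33$)
$E{\left(Q,Y \right)} = -240$ ($E{\left(Q,Y \right)} = 3 - 243 = -240$)
$s{\left(C \right)} = -34 + 2 C$ ($s{\left(C \right)} = 2 C - 34 = -34 + 2 C$)
$\left(s{\left(-159 \right)} + 90625\right) + E{\left(q,508 \right)} = \left(\left(-34 + 2 \left(-159\right)\right) + 90625\right) - 240 = \left(\left(-34 - 318\right) + 90625\right) - 240 = \left(-352 + 90625\right) - 240 = 90273 - 240 = 90033$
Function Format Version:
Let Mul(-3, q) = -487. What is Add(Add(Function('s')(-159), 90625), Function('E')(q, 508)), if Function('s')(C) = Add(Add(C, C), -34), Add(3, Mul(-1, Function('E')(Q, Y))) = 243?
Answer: 90033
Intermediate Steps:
q = Rational(487, 3) (q = Mul(Rational(-1, 3), -487) = Rational(487, 3) ≈ 162.33)
Function('E')(Q, Y) = -240 (Function('E')(Q, Y) = Add(3, Mul(-1, 243)) = Add(3, -243) = -240)
Function('s')(C) = Add(-34, Mul(2, C)) (Function('s')(C) = Add(Mul(2, C), -34) = Add(-34, Mul(2, C)))
Add(Add(Function('s')(-159), 90625), Function('E')(q, 508)) = Add(Add(Add(-34, Mul(2, -159)), 90625), -240) = Add(Add(Add(-34, -318), 90625), -240) = Add(Add(-352, 90625), -240) = Add(90273, -240) = 90033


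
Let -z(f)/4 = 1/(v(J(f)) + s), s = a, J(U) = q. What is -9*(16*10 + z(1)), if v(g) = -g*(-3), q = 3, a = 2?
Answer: -15804/11 ≈ -1436.7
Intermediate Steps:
J(U) = 3
v(g) = 3*g
s = 2
z(f) = -4/11 (z(f) = -4/(3*3 + 2) = -4/(9 + 2) = -4/11)
-9*(16*10 + z(1)) = -9*(16*10 - 4/11) = -9*(160 - 4/11) = -9*1756/11 = -15804/11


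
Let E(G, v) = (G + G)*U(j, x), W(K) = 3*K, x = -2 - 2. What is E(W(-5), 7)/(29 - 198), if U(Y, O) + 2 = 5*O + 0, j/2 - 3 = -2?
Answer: -660/169 ≈ -3.9053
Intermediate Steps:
j = 2 (j = 6 + 2*(-2) = 6 - 4 = 2)
x = -4
U(Y, O) = -2 + 5*O (U(Y, O) = -2 + (5*O + 0) = -2 + 5*O)
E(G, v) = -44*G (E(G, v) = (G + G)*(-2 + 5*(-4)) = (2*G)*(-2 - 20) = (2*G)*(-22) = -44*G)
E(W(-5), 7)/(29 - 198) = (-132*(-5))/(29 - 198) = -44*(-15)/(-169) = 660*(-1/169) = -660/169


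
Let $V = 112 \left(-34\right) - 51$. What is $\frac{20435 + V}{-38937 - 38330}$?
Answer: $- \frac{16576}{77267} \approx -0.21453$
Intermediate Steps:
$V = -3859$ ($V = -3808 - 51 = -3859$)
$\frac{20435 + V}{-38937 - 38330} = \frac{20435 - 3859}{-38937 - 38330} = \frac{16576}{-77267} = 16576 \left(- \frac{1}{77267}\right) = - \frac{16576}{77267}$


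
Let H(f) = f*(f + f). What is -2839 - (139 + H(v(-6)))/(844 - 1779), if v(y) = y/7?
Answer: -130061902/45815 ≈ -2838.9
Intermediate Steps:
v(y) = y/7 (v(y) = y*(⅐) = y/7)
H(f) = 2*f² (H(f) = f*(2*f) = 2*f²)
-2839 - (139 + H(v(-6)))/(844 - 1779) = -2839 - (139 + 2*((⅐)*(-6))²)/(844 - 1779) = -2839 - (139 + 2*(-6/7)²)/(-935) = -2839 - (139 + 2*(36/49))*(-1)/935 = -2839 - (139 + 72/49)*(-1)/935 = -2839 - 6883*(-1)/(49*935) = -2839 - 1*(-6883/45815) = -2839 + 6883/45815 = -130061902/45815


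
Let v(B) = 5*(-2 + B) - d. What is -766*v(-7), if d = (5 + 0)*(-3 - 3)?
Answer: 11490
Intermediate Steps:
d = -30 (d = 5*(-6) = -30)
v(B) = 20 + 5*B (v(B) = 5*(-2 + B) - 1*(-30) = (-10 + 5*B) + 30 = 20 + 5*B)
-766*v(-7) = -766*(20 + 5*(-7)) = -766*(20 - 35) = -766*(-15) = 11490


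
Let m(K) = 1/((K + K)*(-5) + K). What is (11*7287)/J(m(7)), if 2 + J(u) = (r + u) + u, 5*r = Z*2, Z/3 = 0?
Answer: -5049891/128 ≈ -39452.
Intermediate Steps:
Z = 0 (Z = 3*0 = 0)
r = 0 (r = (0*2)/5 = (⅕)*0 = 0)
m(K) = -1/(9*K) (m(K) = 1/((2*K)*(-5) + K) = 1/(-10*K + K) = 1/(-9*K) = -1/(9*K))
J(u) = -2 + 2*u (J(u) = -2 + ((0 + u) + u) = -2 + (u + u) = -2 + 2*u)
(11*7287)/J(m(7)) = (11*7287)/(-2 + 2*(-⅑/7)) = 80157/(-2 + 2*(-⅑*⅐)) = 80157/(-2 + 2*(-1/63)) = 80157/(-2 - 2/63) = 80157/(-128/63) = 80157*(-63/128) = -5049891/128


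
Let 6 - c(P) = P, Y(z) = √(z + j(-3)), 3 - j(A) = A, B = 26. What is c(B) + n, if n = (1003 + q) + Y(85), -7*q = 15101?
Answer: -8220/7 + √91 ≈ -1164.7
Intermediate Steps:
q = -15101/7 (q = -⅐*15101 = -15101/7 ≈ -2157.3)
j(A) = 3 - A
Y(z) = √(6 + z) (Y(z) = √(z + (3 - 1*(-3))) = √(z + (3 + 3)) = √(z + 6) = √(6 + z))
n = -8080/7 + √91 (n = (1003 - 15101/7) + √(6 + 85) = -8080/7 + √91 ≈ -1144.7)
c(P) = 6 - P
c(B) + n = (6 - 1*26) + (-8080/7 + √91) = (6 - 26) + (-8080/7 + √91) = -20 + (-8080/7 + √91) = -8220/7 + √91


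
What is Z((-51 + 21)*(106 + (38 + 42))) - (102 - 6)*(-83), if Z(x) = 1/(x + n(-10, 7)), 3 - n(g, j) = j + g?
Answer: 44413631/5574 ≈ 7968.0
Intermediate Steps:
n(g, j) = 3 - g - j (n(g, j) = 3 - (j + g) = 3 - (g + j) = 3 + (-g - j) = 3 - g - j)
Z(x) = 1/(6 + x) (Z(x) = 1/(x + (3 - 1*(-10) - 1*7)) = 1/(x + (3 + 10 - 7)) = 1/(x + 6) = 1/(6 + x))
Z((-51 + 21)*(106 + (38 + 42))) - (102 - 6)*(-83) = 1/(6 + (-51 + 21)*(106 + (38 + 42))) - (102 - 6)*(-83) = 1/(6 - 30*(106 + 80)) - 96*(-83) = 1/(6 - 30*186) - 1*(-7968) = 1/(6 - 5580) + 7968 = 1/(-5574) + 7968 = -1/5574 + 7968 = 44413631/5574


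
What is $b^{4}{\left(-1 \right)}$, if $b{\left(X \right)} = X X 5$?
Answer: $625$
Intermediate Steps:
$b{\left(X \right)} = 5 X^{2}$ ($b{\left(X \right)} = X^{2} \cdot 5 = 5 X^{2}$)
$b^{4}{\left(-1 \right)} = \left(5 \left(-1\right)^{2}\right)^{4} = \left(5 \cdot 1\right)^{4} = 5^{4} = 625$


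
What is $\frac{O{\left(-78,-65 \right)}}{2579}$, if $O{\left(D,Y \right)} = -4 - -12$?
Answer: $\frac{8}{2579} \approx 0.003102$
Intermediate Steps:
$O{\left(D,Y \right)} = 8$ ($O{\left(D,Y \right)} = -4 + 12 = 8$)
$\frac{O{\left(-78,-65 \right)}}{2579} = \frac{8}{2579}$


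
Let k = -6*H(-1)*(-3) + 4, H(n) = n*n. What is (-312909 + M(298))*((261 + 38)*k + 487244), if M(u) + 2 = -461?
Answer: -154749987784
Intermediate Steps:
H(n) = n²
M(u) = -463 (M(u) = -2 - 461 = -463)
k = 22 (k = -6*(-1)²*(-3) + 4 = -6*(-3) + 4 = 18 + 4 = 22)
(-312909 + M(298))*((261 + 38)*k + 487244) = (-312909 - 463)*((261 + 38)*22 + 487244) = -313372*(299*22 + 487244) = -313372*(6578 + 487244) = -313372*493822 = -154749987784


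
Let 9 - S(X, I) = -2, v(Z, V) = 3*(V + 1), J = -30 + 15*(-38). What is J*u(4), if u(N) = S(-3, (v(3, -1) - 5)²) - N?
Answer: -4200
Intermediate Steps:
J = -600 (J = -30 - 570 = -600)
v(Z, V) = 3 + 3*V (v(Z, V) = 3*(1 + V) = 3 + 3*V)
S(X, I) = 11 (S(X, I) = 9 - 1*(-2) = 9 + 2 = 11)
u(N) = 11 - N
J*u(4) = -600*(11 - 1*4) = -600*(11 - 4) = -600*7 = -4200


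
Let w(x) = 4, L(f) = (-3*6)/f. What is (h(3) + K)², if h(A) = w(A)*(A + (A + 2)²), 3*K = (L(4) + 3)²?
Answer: 203401/16 ≈ 12713.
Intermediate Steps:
L(f) = -18/f
K = ¾ (K = (-18/4 + 3)²/3 = (-18*¼ + 3)²/3 = (-9/2 + 3)²/3 = (-3/2)²/3 = (⅓)*(9/4) = ¾ ≈ 0.75000)
h(A) = 4*A + 4*(2 + A)² (h(A) = 4*(A + (A + 2)²) = 4*(A + (2 + A)²) = 4*A + 4*(2 + A)²)
(h(3) + K)² = ((4*3 + 4*(2 + 3)²) + ¾)² = ((12 + 4*5²) + ¾)² = ((12 + 4*25) + ¾)² = ((12 + 100) + ¾)² = (112 + ¾)² = (451/4)² = 203401/16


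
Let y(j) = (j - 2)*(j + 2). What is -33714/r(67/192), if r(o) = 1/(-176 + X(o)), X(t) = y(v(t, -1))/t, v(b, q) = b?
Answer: 13525107189/2144 ≈ 6.3084e+6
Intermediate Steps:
y(j) = (-2 + j)*(2 + j)
X(t) = (-4 + t**2)/t
r(o) = 1/(-176 + o - 4/o) (r(o) = 1/(-176 + (o - 4/o)) = 1/(-176 + o - 4/o))
-33714/r(67/192) = -33714/((67/192)/(-4 + (67/192)**2 - 11792/192)) = -33714/((67*(1/192))/(-4 + (67*(1/192))**2 - 11792/192)) = -33714/(67/(192*(-4 + (67/192)**2 - 176*67/192))) = -33714/(67/(192*(-4 + 4489/36864 - 737/12))) = -33714/(67/(192*(-2407031/36864))) = -33714/((67/192)*(-36864/2407031)) = -33714/(-12864/2407031) = -33714*(-2407031/12864) = 13525107189/2144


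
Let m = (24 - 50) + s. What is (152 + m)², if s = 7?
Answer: 17689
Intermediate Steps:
m = -19 (m = (24 - 50) + 7 = -26 + 7 = -19)
(152 + m)² = (152 - 19)² = 133² = 17689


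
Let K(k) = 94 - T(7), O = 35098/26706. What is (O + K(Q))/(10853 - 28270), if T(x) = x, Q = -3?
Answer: -1179260/232569201 ≈ -0.0050706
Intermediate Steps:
O = 17549/13353 (O = 35098*(1/26706) = 17549/13353 ≈ 1.3142)
K(k) = 87 (K(k) = 94 - 1*7 = 94 - 7 = 87)
(O + K(Q))/(10853 - 28270) = (17549/13353 + 87)/(10853 - 28270) = (1179260/13353)/(-17417) = (1179260/13353)*(-1/17417) = -1179260/232569201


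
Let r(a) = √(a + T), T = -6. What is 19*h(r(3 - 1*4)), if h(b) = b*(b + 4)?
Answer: -133 + 76*I*√7 ≈ -133.0 + 201.08*I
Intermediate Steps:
r(a) = √(-6 + a) (r(a) = √(a - 6) = √(-6 + a))
h(b) = b*(4 + b)
19*h(r(3 - 1*4)) = 19*(√(-6 + (3 - 1*4))*(4 + √(-6 + (3 - 1*4)))) = 19*(√(-6 + (3 - 4))*(4 + √(-6 + (3 - 4)))) = 19*(√(-6 - 1)*(4 + √(-6 - 1))) = 19*(√(-7)*(4 + √(-7))) = 19*((I*√7)*(4 + I*√7)) = 19*(I*√7*(4 + I*√7)) = 19*I*√7*(4 + I*√7)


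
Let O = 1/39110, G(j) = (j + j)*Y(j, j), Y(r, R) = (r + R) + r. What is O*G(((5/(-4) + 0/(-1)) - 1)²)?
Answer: 19683/5006080 ≈ 0.0039318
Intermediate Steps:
Y(r, R) = R + 2*r (Y(r, R) = (R + r) + r = R + 2*r)
G(j) = 6*j² (G(j) = (j + j)*(j + 2*j) = (2*j)*(3*j) = 6*j²)
O = 1/39110 ≈ 2.5569e-5
O*G(((5/(-4) + 0/(-1)) - 1)²) = (6*(((5/(-4) + 0/(-1)) - 1)²)²)/39110 = (6*(((5*(-¼) + 0*(-1)) - 1)²)²)/39110 = (6*(((-5/4 + 0) - 1)²)²)/39110 = (6*((-5/4 - 1)²)²)/39110 = (6*((-9/4)²)²)/39110 = (6*(81/16)²)/39110 = (6*(6561/256))/39110 = (1/39110)*(19683/128) = 19683/5006080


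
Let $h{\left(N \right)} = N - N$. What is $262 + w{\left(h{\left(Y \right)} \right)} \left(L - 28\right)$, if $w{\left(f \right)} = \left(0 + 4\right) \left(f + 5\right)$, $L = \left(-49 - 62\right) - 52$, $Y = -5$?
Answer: $-3558$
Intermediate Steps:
$L = -163$ ($L = -111 - 52 = -163$)
$h{\left(N \right)} = 0$
$w{\left(f \right)} = 20 + 4 f$ ($w{\left(f \right)} = 4 \left(5 + f\right) = 20 + 4 f$)
$262 + w{\left(h{\left(Y \right)} \right)} \left(L - 28\right) = 262 + \left(20 + 4 \cdot 0\right) \left(-163 - 28\right) = 262 + \left(20 + 0\right) \left(-191\right) = 262 + 20 \left(-191\right) = 262 - 3820 = -3558$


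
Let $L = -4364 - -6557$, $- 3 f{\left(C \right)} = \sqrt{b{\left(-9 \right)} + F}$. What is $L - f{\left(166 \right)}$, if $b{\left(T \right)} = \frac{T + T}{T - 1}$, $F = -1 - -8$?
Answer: $2193 + \frac{2 \sqrt{55}}{15} \approx 2194.0$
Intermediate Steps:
$F = 7$ ($F = -1 + 8 = 7$)
$b{\left(T \right)} = \frac{2 T}{-1 + T}$
$f{\left(C \right)} = - \frac{2 \sqrt{55}}{15}$ ($f{\left(C \right)} = - \frac{\sqrt{2 \left(-9\right) \frac{1}{-1 - 9} + 7}}{3} = - \frac{\sqrt{2 \left(-9\right) \frac{1}{-10} + 7}}{3} = - \frac{\sqrt{2 \left(-9\right) \left(- \frac{1}{10}\right) + 7}}{3} = - \frac{\sqrt{\frac{9}{5} + 7}}{3} = - \frac{\sqrt{\frac{44}{5}}}{3} = - \frac{\frac{2}{5} \sqrt{55}}{3} = - \frac{2 \sqrt{55}}{15}$)
$L = 2193$ ($L = -4364 + 6557 = 2193$)
$L - f{\left(166 \right)} = 2193 - - \frac{2 \sqrt{55}}{15} = 2193 + \frac{2 \sqrt{55}}{15}$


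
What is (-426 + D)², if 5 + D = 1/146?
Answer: 3959555625/21316 ≈ 1.8576e+5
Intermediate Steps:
D = -729/146 (D = -5 + 1/146 = -729/146 ≈ -4.9931)
(-426 + D)² = (-426 - 729/146)² = (-62925/146)² = 3959555625/21316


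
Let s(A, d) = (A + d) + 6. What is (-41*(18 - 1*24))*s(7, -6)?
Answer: 1722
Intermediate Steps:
s(A, d) = 6 + A + d
(-41*(18 - 1*24))*s(7, -6) = (-41*(18 - 1*24))*(6 + 7 - 6) = -41*(18 - 24)*7 = -41*(-6)*7 = 246*7 = 1722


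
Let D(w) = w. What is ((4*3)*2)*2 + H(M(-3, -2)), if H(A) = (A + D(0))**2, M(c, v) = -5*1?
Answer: 73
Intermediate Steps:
M(c, v) = -5
H(A) = A**2 (H(A) = (A + 0)**2 = A**2)
((4*3)*2)*2 + H(M(-3, -2)) = ((4*3)*2)*2 + (-5)**2 = (12*2)*2 + 25 = 24*2 + 25 = 48 + 25 = 73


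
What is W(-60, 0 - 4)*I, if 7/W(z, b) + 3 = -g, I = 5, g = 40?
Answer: -35/43 ≈ -0.81395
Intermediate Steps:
W(z, b) = -7/43 (W(z, b) = 7/(-3 - 1*40) = 7/(-3 - 40) = 7/(-43) = 7*(-1/43) = -7/43)
W(-60, 0 - 4)*I = -7/43*5 = -35/43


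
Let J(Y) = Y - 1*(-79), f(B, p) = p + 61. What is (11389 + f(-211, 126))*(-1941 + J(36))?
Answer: -21137776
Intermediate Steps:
f(B, p) = 61 + p
J(Y) = 79 + Y (J(Y) = Y + 79 = 79 + Y)
(11389 + f(-211, 126))*(-1941 + J(36)) = (11389 + (61 + 126))*(-1941 + (79 + 36)) = (11389 + 187)*(-1941 + 115) = 11576*(-1826) = -21137776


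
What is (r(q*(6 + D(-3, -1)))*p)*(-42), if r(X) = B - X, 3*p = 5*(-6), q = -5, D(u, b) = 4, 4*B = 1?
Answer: 21105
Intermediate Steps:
B = 1/4 (B = (1/4)*1 = 1/4 ≈ 0.25000)
p = -10 (p = (5*(-6))/3 = (1/3)*(-30) = -10)
r(X) = 1/4 - X
(r(q*(6 + D(-3, -1)))*p)*(-42) = ((1/4 - (-5)*(6 + 4))*(-10))*(-42) = ((1/4 - (-5)*10)*(-10))*(-42) = ((1/4 - 1*(-50))*(-10))*(-42) = ((1/4 + 50)*(-10))*(-42) = ((201/4)*(-10))*(-42) = -1005/2*(-42) = 21105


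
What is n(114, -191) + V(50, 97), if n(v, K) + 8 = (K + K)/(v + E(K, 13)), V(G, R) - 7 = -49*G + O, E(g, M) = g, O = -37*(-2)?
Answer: -182647/77 ≈ -2372.0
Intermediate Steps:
O = 74
V(G, R) = 81 - 49*G (V(G, R) = 7 + (-49*G + 74) = 7 + (74 - 49*G) = 81 - 49*G)
n(v, K) = -8 + 2*K/(K + v) (n(v, K) = -8 + (K + K)/(v + K) = -8 + (2*K)/(K + v) = -8 + 2*K/(K + v))
n(114, -191) + V(50, 97) = 2*(-4*114 - 3*(-191))/(-191 + 114) + (81 - 49*50) = 2*(-456 + 573)/(-77) + (81 - 2450) = 2*(-1/77)*117 - 2369 = -234/77 - 2369 = -182647/77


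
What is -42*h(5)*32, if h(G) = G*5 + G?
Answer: -40320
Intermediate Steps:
h(G) = 6*G (h(G) = 5*G + G = 6*G)
-42*h(5)*32 = -252*5*32 = -42*30*32 = -1260*32 = -40320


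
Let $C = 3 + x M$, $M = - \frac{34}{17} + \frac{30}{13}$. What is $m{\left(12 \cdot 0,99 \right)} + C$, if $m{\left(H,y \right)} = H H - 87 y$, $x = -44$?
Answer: $- \frac{112106}{13} \approx -8623.5$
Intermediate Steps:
$M = \frac{4}{13}$ ($M = \left(-34\right) \frac{1}{17} + 30 \cdot \frac{1}{13} = -2 + \frac{30}{13} = \frac{4}{13} \approx 0.30769$)
$m{\left(H,y \right)} = H^{2} - 87 y$
$C = - \frac{137}{13}$ ($C = 3 - \frac{176}{13} = - \frac{137}{13} \approx -10.538$)
$m{\left(12 \cdot 0,99 \right)} + C = \left(\left(12 \cdot 0\right)^{2} - 8613\right) - \frac{137}{13} = \left(0^{2} - 8613\right) - \frac{137}{13} = \left(0 - 8613\right) - \frac{137}{13} = -8613 - \frac{137}{13} = - \frac{112106}{13}$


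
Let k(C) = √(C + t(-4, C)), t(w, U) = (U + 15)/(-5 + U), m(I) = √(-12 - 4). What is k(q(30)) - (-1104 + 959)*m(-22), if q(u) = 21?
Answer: √93/2 + 580*I ≈ 4.8218 + 580.0*I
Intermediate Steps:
m(I) = 4*I (m(I) = √(-16) = 4*I)
t(w, U) = (15 + U)/(-5 + U)
k(C) = √(C + (15 + C)/(-5 + C))
k(q(30)) - (-1104 + 959)*m(-22) = √((15 + 21 + 21*(-5 + 21))/(-5 + 21)) - (-1104 + 959)*4*I = √((15 + 21 + 21*16)/16) - (-145)*4*I = √((15 + 21 + 336)/16) - (-580)*I = √((1/16)*372) + 580*I = √(93/4) + 580*I = √93/2 + 580*I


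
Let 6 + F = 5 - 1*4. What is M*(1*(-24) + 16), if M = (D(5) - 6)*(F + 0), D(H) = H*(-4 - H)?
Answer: -2040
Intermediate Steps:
F = -5 (F = -6 + (5 - 1*4) = -6 + (5 - 4) = -6 + 1 = -5)
M = 255 (M = (-1*5*(4 + 5) - 6)*(-5 + 0) = (-1*5*9 - 6)*(-5) = (-45 - 6)*(-5) = -51*(-5) = 255)
M*(1*(-24) + 16) = 255*(1*(-24) + 16) = 255*(-24 + 16) = 255*(-8) = -2040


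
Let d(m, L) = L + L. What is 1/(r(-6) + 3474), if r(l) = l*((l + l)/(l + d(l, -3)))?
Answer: 1/3468 ≈ 0.00028835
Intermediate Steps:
d(m, L) = 2*L
r(l) = 2*l²/(-6 + l) (r(l) = l*((l + l)/(l + 2*(-3))) = l*((2*l)/(l - 6)) = l*((2*l)/(-6 + l)) = l*(2*l/(-6 + l)) = 2*l²/(-6 + l))
1/(r(-6) + 3474) = 1/(2*(-6)²/(-6 - 6) + 3474) = 1/(2*36/(-12) + 3474) = 1/(2*36*(-1/12) + 3474) = 1/(-6 + 3474) = 1/3468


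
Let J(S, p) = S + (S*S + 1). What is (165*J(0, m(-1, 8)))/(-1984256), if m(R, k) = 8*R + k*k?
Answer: -165/1984256 ≈ -8.3155e-5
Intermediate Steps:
m(R, k) = k² + 8*R (m(R, k) = 8*R + k² = k² + 8*R)
J(S, p) = 1 + S + S² (J(S, p) = S + (S² + 1) = S + (1 + S²) = 1 + S + S²)
(165*J(0, m(-1, 8)))/(-1984256) = (165*(1 + 0 + 0²))/(-1984256) = (165*(1 + 0 + 0))*(-1/1984256) = (165*1)*(-1/1984256) = 165*(-1/1984256) = -165/1984256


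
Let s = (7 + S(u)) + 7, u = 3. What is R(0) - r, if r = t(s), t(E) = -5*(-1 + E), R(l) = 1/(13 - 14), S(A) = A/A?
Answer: 69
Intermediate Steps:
S(A) = 1
s = 15 (s = (7 + 1) + 7 = 8 + 7 = 15)
R(l) = -1 (R(l) = 1/(-1) = -1)
t(E) = 5 - 5*E
r = -70 (r = 5 - 5*15 = 5 - 75 = -70)
R(0) - r = -1 - 1*(-70) = -1 + 70 = 69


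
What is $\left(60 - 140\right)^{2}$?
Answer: $6400$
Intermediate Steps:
$\left(60 - 140\right)^{2} = \left(-80\right)^{2} = 6400$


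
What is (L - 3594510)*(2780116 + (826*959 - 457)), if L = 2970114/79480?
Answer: -510210422070330999/39740 ≈ -1.2839e+13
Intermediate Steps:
L = 1485057/39740 (L = 2970114*(1/79480) = 1485057/39740 ≈ 37.369)
(L - 3594510)*(2780116 + (826*959 - 457)) = (1485057/39740 - 3594510)*(2780116 + (826*959 - 457)) = -142844342343*(2780116 + (792134 - 457))/39740 = -142844342343*(2780116 + 791677)/39740 = -142844342343/39740*3571793 = -510210422070330999/39740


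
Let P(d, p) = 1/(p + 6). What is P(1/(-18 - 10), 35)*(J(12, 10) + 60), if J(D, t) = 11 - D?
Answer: 59/41 ≈ 1.4390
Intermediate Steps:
P(d, p) = 1/(6 + p)
P(1/(-18 - 10), 35)*(J(12, 10) + 60) = ((11 - 1*12) + 60)/(6 + 35) = ((11 - 12) + 60)/41 = (-1 + 60)/41 = (1/41)*59 = 59/41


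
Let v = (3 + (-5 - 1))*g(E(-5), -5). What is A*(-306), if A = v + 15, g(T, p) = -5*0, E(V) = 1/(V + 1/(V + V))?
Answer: -4590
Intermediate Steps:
E(V) = 1/(V + 1/(2*V))
g(T, p) = 0
v = 0 (v = (3 + (-5 - 1))*0 = (3 - 6)*0 = -3*0 = 0)
A = 15 (A = 0 + 15 = 15)
A*(-306) = 15*(-306) = -4590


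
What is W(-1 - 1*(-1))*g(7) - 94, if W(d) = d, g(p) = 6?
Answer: -94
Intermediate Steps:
W(-1 - 1*(-1))*g(7) - 94 = (-1 - 1*(-1))*6 - 94 = (-1 + 1)*6 - 94 = 0*6 - 94 = 0 - 94 = -94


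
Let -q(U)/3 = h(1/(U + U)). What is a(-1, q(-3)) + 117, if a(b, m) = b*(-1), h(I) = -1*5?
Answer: 118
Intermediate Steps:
h(I) = -5
q(U) = 15 (q(U) = -3*(-5) = 15)
a(b, m) = -b
a(-1, q(-3)) + 117 = -1*(-1) + 117 = 1 + 117 = 118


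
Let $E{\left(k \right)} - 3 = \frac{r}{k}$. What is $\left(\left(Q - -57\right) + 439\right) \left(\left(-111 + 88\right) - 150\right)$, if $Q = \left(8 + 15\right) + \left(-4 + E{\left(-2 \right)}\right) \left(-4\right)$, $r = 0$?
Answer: $-90479$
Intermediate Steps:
$E{\left(k \right)} = 3$ ($E{\left(k \right)} = 3 + \frac{0}{k} = 3 + 0 = 3$)
$Q = 27$ ($Q = \left(8 + 15\right) + \left(-4 + 3\right) \left(-4\right) = 23 - -4 = 23 + 4 = 27$)
$\left(\left(Q - -57\right) + 439\right) \left(\left(-111 + 88\right) - 150\right) = \left(\left(27 - -57\right) + 439\right) \left(\left(-111 + 88\right) - 150\right) = \left(\left(27 + 57\right) + 439\right) \left(-23 - 150\right) = \left(84 + 439\right) \left(-173\right) = 523 \left(-173\right) = -90479$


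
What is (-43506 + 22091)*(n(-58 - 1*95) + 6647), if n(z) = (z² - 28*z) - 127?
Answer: -732671395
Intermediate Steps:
n(z) = -127 + z² - 28*z
(-43506 + 22091)*(n(-58 - 1*95) + 6647) = (-43506 + 22091)*((-127 + (-58 - 1*95)² - 28*(-58 - 1*95)) + 6647) = -21415*((-127 + (-58 - 95)² - 28*(-58 - 95)) + 6647) = -21415*((-127 + (-153)² - 28*(-153)) + 6647) = -21415*((-127 + 23409 + 4284) + 6647) = -21415*(27566 + 6647) = -21415*34213 = -732671395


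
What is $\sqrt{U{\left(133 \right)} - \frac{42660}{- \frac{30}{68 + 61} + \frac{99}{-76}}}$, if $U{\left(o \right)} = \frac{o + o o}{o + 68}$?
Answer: $\frac{\sqrt{6314995661262}}{15051} \approx 166.96$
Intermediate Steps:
$U{\left(o \right)} = \frac{o + o^{2}}{68 + o}$
$\sqrt{U{\left(133 \right)} - \frac{42660}{- \frac{30}{68 + 61} + \frac{99}{-76}}} = \sqrt{\frac{133 \left(1 + 133\right)}{68 + 133} - \frac{42660}{- \frac{30}{68 + 61} + \frac{99}{-76}}} = \sqrt{133 \cdot \frac{1}{201} \cdot 134 - \frac{42660}{- \frac{30}{129} + 99 \left(- \frac{1}{76}\right)}} = \sqrt{133 \cdot \frac{1}{201} \cdot 134 - \frac{42660}{\left(-30\right) \frac{1}{129} - \frac{99}{76}}} = \sqrt{\frac{266}{3} - \frac{42660}{- \frac{10}{43} - \frac{99}{76}}} = \sqrt{\frac{266}{3} - \frac{42660}{- \frac{5017}{3268}}} = \sqrt{\frac{266}{3} - - \frac{139412880}{5017}} = \sqrt{\frac{266}{3} + \frac{139412880}{5017}} = \sqrt{\frac{419573162}{15051}} = \frac{\sqrt{6314995661262}}{15051}$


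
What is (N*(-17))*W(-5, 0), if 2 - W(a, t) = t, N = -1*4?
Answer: 136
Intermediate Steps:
N = -4
W(a, t) = 2 - t
(N*(-17))*W(-5, 0) = (-4*(-17))*(2 - 1*0) = 68*(2 + 0) = 68*2 = 136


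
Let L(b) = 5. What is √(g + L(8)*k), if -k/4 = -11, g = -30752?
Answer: 2*I*√7633 ≈ 174.73*I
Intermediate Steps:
k = 44 (k = -4*(-11) = 44)
√(g + L(8)*k) = √(-30752 + 5*44) = √(-30752 + 220) = √(-30532) = 2*I*√7633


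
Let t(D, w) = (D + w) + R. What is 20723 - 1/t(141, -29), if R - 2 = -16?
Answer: 2030853/98 ≈ 20723.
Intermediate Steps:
R = -14 (R = 2 - 16 = -14)
t(D, w) = -14 + D + w (t(D, w) = (D + w) - 14 = -14 + D + w)
20723 - 1/t(141, -29) = 20723 - 1/(-14 + 141 - 29) = 20723 - 1/98 = 2030853/98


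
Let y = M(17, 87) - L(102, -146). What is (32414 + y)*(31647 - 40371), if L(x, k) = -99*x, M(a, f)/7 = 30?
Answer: -372706728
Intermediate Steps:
M(a, f) = 210 (M(a, f) = 7*30 = 210)
y = 10308 (y = 210 - (-99)*102 = 210 - 1*(-10098) = 210 + 10098 = 10308)
(32414 + y)*(31647 - 40371) = (32414 + 10308)*(31647 - 40371) = 42722*(-8724) = -372706728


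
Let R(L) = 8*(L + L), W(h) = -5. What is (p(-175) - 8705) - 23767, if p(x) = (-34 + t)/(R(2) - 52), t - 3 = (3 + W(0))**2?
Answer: -649413/20 ≈ -32471.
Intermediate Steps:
R(L) = 16*L (R(L) = 8*(2*L) = 16*L)
t = 7 (t = 3 + (3 - 5)**2 = 3 + (-2)**2 = 3 + 4 = 7)
p(x) = 27/20 (p(x) = (-34 + 7)/(16*2 - 52) = -27/(32 - 52) = -27/(-20) = -27*(-1/20) = 27/20)
(p(-175) - 8705) - 23767 = (27/20 - 8705) - 23767 = -174073/20 - 23767 = -649413/20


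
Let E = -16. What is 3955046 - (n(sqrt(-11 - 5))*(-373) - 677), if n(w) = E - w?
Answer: 3949755 - 1492*I ≈ 3.9498e+6 - 1492.0*I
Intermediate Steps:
n(w) = -16 - w
3955046 - (n(sqrt(-11 - 5))*(-373) - 677) = 3955046 - ((-16 - sqrt(-11 - 5))*(-373) - 677) = 3955046 - ((-16 - sqrt(-16))*(-373) - 677) = 3955046 - ((-16 - 4*I)*(-373) - 677) = 3955046 - ((5968 + 1492*I) - 677) = 3955046 - (5291 + 1492*I) = 3955046 + (-5291 - 1492*I) = 3949755 - 1492*I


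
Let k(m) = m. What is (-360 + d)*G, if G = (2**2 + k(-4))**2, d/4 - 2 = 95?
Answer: 0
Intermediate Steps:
d = 388 (d = 8 + 4*95 = 8 + 380 = 388)
G = 0 (G = (2**2 - 4)**2 = (4 - 4)**2 = 0**2 = 0)
(-360 + d)*G = (-360 + 388)*0 = 28*0 = 0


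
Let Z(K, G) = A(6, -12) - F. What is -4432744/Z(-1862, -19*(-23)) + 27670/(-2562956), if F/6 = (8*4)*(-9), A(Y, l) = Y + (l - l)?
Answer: -2840243952761/1111041426 ≈ -2556.4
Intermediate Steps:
A(Y, l) = Y (A(Y, l) = Y + 0 = Y)
F = -1728 (F = 6*((8*4)*(-9)) = 6*(32*(-9)) = 6*(-288) = -1728)
Z(K, G) = 1734 (Z(K, G) = 6 - 1*(-1728) = 6 + 1728 = 1734)
-4432744/Z(-1862, -19*(-23)) + 27670/(-2562956) = -4432744/1734 + 27670/(-2562956) = -4432744*1/1734 + 27670*(-1/2562956) = -2216372/867 - 13835/1281478 = -2840243952761/1111041426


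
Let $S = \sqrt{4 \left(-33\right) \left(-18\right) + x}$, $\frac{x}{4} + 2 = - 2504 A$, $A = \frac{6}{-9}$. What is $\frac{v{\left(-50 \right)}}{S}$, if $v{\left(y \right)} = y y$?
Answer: $\frac{625 \sqrt{318}}{424} \approx 26.286$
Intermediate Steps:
$A = - \frac{2}{3}$ ($A = 6 \left(- \frac{1}{9}\right) = - \frac{2}{3} \approx -0.66667$)
$x = \frac{20008}{3}$ ($x = -8 + 4 \left(\left(-2504\right) \left(- \frac{2}{3}\right)\right) = -8 + 4 \cdot \frac{5008}{3} = -8 + \frac{20032}{3} = \frac{20008}{3} \approx 6669.3$)
$v{\left(y \right)} = y^{2}$
$S = \frac{16 \sqrt{318}}{3}$ ($S = \sqrt{4 \left(-33\right) \left(-18\right) + \frac{20008}{3}} = \sqrt{\left(-132\right) \left(-18\right) + \frac{20008}{3}} = \sqrt{2376 + \frac{20008}{3}} = \sqrt{\frac{27136}{3}} = \frac{16 \sqrt{318}}{3} \approx 95.107$)
$\frac{v{\left(-50 \right)}}{S} = \frac{\left(-50\right)^{2}}{\frac{16}{3} \sqrt{318}} = 2500 \frac{\sqrt{318}}{1696} = \frac{625 \sqrt{318}}{424}$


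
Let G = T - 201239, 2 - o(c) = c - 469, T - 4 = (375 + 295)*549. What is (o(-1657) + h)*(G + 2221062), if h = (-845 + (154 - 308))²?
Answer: 2387965007753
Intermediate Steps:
T = 367834 (T = 4 + (375 + 295)*549 = 4 + 670*549 = 4 + 367830 = 367834)
h = 998001 (h = (-845 - 154)² = (-999)² = 998001)
o(c) = 471 - c (o(c) = 2 - (c - 469) = 2 - (-469 + c) = 2 + (469 - c) = 471 - c)
G = 166595 (G = 367834 - 201239 = 166595)
(o(-1657) + h)*(G + 2221062) = ((471 - 1*(-1657)) + 998001)*(166595 + 2221062) = ((471 + 1657) + 998001)*2387657 = (2128 + 998001)*2387657 = 1000129*2387657 = 2387965007753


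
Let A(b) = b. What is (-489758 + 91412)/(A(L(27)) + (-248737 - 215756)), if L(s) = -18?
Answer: 132782/154837 ≈ 0.85756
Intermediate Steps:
(-489758 + 91412)/(A(L(27)) + (-248737 - 215756)) = (-489758 + 91412)/(-18 + (-248737 - 215756)) = -398346/(-18 - 464493) = -398346/(-464511) = -398346*(-1/464511) = 132782/154837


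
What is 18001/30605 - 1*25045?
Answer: -766484224/30605 ≈ -25044.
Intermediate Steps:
18001/30605 - 1*25045 = 18001*(1/30605) - 25045 = 18001/30605 - 25045 = -766484224/30605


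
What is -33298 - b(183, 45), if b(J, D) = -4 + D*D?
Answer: -35319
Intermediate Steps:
b(J, D) = -4 + D**2
-33298 - b(183, 45) = -33298 - (-4 + 45**2) = -33298 - (-4 + 2025) = -33298 - 1*2021 = -33298 - 2021 = -35319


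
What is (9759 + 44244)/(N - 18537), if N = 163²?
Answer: 54003/8032 ≈ 6.7235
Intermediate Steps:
N = 26569
(9759 + 44244)/(N - 18537) = (9759 + 44244)/(26569 - 18537) = 54003/8032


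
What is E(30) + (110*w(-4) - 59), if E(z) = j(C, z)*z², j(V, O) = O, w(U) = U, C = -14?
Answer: 26501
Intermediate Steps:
E(z) = z³ (E(z) = z*z² = z³)
E(30) + (110*w(-4) - 59) = 30³ + (110*(-4) - 59) = 27000 + (-440 - 59) = 27000 - 499 = 26501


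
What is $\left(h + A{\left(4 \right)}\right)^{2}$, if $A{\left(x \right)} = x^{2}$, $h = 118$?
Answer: $17956$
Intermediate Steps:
$\left(h + A{\left(4 \right)}\right)^{2} = \left(118 + 4^{2}\right)^{2} = \left(118 + 16\right)^{2} = 134^{2} = 17956$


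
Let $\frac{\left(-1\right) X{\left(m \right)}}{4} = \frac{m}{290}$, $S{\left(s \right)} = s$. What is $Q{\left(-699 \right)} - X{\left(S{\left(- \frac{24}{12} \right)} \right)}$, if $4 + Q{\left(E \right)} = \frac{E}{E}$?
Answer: $- \frac{439}{145} \approx -3.0276$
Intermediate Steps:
$Q{\left(E \right)} = -3$ ($Q{\left(E \right)} = -4 + \frac{E}{E} = -4 + 1 = -3$)
$X{\left(m \right)} = - \frac{2 m}{145}$ ($X{\left(m \right)} = - 4 \frac{m}{290} = - \frac{2 m}{145}$)
$Q{\left(-699 \right)} - X{\left(S{\left(- \frac{24}{12} \right)} \right)} = -3 - - \frac{2 \left(- \frac{24}{12}\right)}{145} = -3 - - \frac{2 \left(\left(-24\right) \frac{1}{12}\right)}{145} = -3 - \left(- \frac{2}{145}\right) \left(-2\right) = -3 - \frac{4}{145} = - \frac{439}{145}$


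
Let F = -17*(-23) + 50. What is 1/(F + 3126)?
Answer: 1/3567 ≈ 0.00028035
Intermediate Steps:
F = 441 (F = 391 + 50 = 441)
1/(F + 3126) = 1/(441 + 3126) = 1/3567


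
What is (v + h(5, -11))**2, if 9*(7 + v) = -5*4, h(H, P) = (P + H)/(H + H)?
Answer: 195364/2025 ≈ 96.476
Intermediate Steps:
h(H, P) = (H + P)/(2*H) (h(H, P) = (H + P)/((2*H)) = (H + P)*(1/(2*H)) = (H + P)/(2*H))
v = -83/9 (v = -7 + (-5*4)/9 = -7 + (1/9)*(-20) = -7 - 20/9 = -83/9 ≈ -9.2222)
(v + h(5, -11))**2 = (-83/9 + (1/2)*(5 - 11)/5)**2 = (-83/9 + (1/2)*(1/5)*(-6))**2 = (-83/9 - 3/5)**2 = (-442/45)**2 = 195364/2025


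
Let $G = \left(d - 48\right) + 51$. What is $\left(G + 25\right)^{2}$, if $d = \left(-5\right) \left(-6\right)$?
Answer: $3364$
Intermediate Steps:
$d = 30$
$G = 33$ ($G = \left(30 - 48\right) + 51 = -18 + 51 = 33$)
$\left(G + 25\right)^{2} = \left(33 + 25\right)^{2} = 58^{2} = 3364$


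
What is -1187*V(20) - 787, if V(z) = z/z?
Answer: -1974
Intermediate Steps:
V(z) = 1
-1187*V(20) - 787 = -1187*1 - 787 = -1187 - 787 = -1974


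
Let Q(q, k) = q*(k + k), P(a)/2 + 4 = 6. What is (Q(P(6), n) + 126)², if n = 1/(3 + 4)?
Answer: 792100/49 ≈ 16165.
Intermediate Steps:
P(a) = 4 (P(a) = -8 + 2*6 = -8 + 12 = 4)
n = ⅐ (n = 1/7 = ⅐ ≈ 0.14286)
Q(q, k) = 2*k*q (Q(q, k) = q*(2*k) = 2*k*q)
(Q(P(6), n) + 126)² = (2*(⅐)*4 + 126)² = (8/7 + 126)² = (890/7)² = 792100/49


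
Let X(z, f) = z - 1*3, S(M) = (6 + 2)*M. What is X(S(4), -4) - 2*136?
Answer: -243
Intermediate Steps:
S(M) = 8*M
X(z, f) = -3 + z (X(z, f) = z - 3 = -3 + z)
X(S(4), -4) - 2*136 = (-3 + 8*4) - 2*136 = (-3 + 32) - 272 = 29 - 272 = -243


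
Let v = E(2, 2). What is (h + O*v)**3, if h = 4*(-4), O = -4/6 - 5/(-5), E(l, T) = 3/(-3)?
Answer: -117649/27 ≈ -4357.4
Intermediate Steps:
E(l, T) = -1 (E(l, T) = 3*(-1/3) = -1)
O = 1/3 (O = -4*1/6 - 5*(-1/5) = -2/3 + 1 = 1/3 ≈ 0.33333)
h = -16
v = -1
(h + O*v)**3 = (-16 + (1/3)*(-1))**3 = (-16 - 1/3)**3 = (-49/3)**3 = -117649/27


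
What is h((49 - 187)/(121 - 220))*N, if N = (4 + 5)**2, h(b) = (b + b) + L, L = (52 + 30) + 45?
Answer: 115641/11 ≈ 10513.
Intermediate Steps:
L = 127 (L = 82 + 45 = 127)
h(b) = 127 + 2*b (h(b) = (b + b) + 127 = 2*b + 127 = 127 + 2*b)
N = 81 (N = 9**2 = 81)
h((49 - 187)/(121 - 220))*N = (127 + 2*((49 - 187)/(121 - 220)))*81 = (127 + 2*(-138/(-99)))*81 = (127 + 2*(-138*(-1/99)))*81 = (127 + 2*(46/33))*81 = (127 + 92/33)*81 = (4283/33)*81 = 115641/11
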